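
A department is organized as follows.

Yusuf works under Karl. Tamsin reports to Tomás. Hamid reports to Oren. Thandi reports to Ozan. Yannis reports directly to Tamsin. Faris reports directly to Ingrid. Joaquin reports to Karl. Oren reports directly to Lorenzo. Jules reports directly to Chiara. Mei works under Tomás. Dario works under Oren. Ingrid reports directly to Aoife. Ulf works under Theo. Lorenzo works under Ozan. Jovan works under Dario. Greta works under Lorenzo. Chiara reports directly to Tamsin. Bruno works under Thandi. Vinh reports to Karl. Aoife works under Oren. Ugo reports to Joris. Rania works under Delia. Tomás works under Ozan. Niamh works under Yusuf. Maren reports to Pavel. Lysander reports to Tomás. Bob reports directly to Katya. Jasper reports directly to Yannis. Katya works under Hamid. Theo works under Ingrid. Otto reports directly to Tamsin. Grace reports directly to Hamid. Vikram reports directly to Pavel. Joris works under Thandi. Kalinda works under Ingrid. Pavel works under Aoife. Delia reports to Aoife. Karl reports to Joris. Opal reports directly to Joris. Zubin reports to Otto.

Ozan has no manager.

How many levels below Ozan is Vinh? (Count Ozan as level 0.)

Chain from Vinh up to Ozan: Vinh → Karl → Joris → Thandi → Ozan. That is 4 steps up, so Vinh is 4 levels below Ozan.

4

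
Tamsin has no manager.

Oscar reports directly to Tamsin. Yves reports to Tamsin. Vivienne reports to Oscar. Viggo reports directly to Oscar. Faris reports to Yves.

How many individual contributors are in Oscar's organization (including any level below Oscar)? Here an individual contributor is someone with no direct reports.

2

The people in Oscar's organization with no one reporting to them are Viggo, Vivienne. That is 2.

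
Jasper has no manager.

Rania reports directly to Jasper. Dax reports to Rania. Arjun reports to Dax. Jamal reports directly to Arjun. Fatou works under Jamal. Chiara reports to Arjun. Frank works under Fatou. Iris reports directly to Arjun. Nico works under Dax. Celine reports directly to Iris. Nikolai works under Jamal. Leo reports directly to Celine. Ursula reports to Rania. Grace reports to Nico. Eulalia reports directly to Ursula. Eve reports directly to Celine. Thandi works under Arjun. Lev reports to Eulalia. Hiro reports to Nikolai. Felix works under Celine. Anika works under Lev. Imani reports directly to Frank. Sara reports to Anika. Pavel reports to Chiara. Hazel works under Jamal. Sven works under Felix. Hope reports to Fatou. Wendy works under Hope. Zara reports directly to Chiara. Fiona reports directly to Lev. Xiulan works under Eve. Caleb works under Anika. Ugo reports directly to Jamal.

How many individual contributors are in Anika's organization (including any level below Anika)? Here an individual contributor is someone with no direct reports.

2

The people in Anika's organization with no one reporting to them are Caleb, Sara. That is 2.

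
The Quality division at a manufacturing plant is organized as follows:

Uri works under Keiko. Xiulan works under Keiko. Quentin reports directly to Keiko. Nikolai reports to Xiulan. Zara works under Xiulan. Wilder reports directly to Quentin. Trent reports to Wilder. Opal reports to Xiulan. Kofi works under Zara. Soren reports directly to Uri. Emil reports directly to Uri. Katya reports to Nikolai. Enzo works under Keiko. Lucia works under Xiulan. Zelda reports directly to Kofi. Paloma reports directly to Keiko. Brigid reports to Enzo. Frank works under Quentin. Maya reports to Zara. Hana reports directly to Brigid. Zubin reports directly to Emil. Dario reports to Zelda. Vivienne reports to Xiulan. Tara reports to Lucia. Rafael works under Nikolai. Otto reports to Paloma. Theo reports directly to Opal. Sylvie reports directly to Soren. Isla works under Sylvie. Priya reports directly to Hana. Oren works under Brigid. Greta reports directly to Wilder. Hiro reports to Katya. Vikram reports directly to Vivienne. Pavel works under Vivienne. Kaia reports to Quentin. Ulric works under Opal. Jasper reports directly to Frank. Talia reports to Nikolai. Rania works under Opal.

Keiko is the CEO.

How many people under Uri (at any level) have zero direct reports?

The people in Uri's organization with no one reporting to them are Zubin, Isla. That is 2.

2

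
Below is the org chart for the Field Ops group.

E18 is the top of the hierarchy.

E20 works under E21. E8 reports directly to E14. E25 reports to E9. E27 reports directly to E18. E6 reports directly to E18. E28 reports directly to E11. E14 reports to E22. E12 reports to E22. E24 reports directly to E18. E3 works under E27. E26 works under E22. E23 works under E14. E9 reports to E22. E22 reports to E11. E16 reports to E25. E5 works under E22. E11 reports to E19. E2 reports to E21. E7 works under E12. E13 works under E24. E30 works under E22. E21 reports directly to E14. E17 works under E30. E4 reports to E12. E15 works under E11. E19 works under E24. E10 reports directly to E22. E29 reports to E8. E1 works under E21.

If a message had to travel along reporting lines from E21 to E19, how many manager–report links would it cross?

E21 is in E19's organization: the chain from E21 up to E19 is E21 → E14 → E22 → E11 → E19, which is 4 links.

4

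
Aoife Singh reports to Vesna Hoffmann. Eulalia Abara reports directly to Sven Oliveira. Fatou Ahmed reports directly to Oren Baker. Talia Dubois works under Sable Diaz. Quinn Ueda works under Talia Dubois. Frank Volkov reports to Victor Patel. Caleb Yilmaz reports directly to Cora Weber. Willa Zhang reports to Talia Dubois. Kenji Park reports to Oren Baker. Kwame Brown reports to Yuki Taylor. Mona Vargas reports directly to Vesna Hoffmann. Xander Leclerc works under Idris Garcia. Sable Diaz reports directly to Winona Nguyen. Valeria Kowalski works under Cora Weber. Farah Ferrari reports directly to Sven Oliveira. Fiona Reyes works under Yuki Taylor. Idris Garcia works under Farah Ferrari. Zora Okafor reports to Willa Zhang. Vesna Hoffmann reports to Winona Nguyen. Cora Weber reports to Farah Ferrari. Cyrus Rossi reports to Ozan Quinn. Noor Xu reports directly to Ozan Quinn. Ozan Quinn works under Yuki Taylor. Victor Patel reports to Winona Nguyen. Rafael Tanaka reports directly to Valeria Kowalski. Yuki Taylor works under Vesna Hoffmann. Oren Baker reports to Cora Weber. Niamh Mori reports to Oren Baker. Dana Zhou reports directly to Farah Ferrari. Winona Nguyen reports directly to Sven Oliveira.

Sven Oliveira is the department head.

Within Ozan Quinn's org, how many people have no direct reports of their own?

The people in Ozan Quinn's organization with no one reporting to them are Noor Xu, Cyrus Rossi. That is 2.

2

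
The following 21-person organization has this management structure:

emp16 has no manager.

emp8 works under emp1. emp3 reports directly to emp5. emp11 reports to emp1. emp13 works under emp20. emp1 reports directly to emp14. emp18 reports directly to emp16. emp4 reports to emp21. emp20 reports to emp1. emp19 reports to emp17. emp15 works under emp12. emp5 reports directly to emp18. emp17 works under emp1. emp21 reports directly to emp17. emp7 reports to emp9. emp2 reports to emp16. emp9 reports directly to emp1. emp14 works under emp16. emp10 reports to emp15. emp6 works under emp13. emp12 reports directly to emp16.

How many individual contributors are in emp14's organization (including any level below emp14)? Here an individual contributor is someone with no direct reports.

The people in emp14's organization with no one reporting to them are emp8, emp11, emp7, emp6, emp4, emp19. That is 6.

6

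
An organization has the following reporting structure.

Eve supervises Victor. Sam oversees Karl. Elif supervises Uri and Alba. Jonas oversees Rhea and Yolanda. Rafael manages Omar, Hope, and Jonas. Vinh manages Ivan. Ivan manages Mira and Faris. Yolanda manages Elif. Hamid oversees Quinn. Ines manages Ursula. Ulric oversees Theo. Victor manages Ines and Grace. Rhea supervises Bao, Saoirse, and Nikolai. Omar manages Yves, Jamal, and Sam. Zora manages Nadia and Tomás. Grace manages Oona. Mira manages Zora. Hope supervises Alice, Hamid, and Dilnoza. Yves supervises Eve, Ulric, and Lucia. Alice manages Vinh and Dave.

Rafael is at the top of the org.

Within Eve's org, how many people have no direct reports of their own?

2

The people in Eve's organization with no one reporting to them are Oona, Ursula. That is 2.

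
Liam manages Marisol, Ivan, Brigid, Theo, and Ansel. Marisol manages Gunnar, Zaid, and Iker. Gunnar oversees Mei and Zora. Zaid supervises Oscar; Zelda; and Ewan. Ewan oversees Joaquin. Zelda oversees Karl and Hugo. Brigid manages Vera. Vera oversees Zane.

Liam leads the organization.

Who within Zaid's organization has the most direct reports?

Direct-report counts within Zaid's organization: Zaid has 3; Zelda has 2; Ewan has 1. The largest is 3, held by Zaid.

Zaid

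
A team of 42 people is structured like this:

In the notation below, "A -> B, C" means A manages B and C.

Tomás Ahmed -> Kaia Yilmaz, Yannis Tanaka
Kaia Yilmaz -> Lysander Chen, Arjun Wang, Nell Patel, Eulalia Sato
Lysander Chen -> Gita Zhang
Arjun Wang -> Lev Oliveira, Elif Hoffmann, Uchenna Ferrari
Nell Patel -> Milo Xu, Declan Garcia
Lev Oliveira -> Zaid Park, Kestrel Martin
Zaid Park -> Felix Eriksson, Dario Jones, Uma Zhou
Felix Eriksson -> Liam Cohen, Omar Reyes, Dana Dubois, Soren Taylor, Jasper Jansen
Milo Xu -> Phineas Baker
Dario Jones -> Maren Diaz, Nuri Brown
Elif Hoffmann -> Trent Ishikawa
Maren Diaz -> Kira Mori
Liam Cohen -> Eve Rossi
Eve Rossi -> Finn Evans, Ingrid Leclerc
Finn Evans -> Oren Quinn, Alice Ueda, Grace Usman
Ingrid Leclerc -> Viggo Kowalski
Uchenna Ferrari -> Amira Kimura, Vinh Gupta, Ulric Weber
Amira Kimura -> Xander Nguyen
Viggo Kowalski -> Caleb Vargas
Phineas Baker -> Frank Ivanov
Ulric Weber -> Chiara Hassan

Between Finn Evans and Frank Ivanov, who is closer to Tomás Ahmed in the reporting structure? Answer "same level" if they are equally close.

Frank Ivanov

Finn Evans is 8 levels below Tomás Ahmed; Frank Ivanov is 5. Frank Ivanov is higher.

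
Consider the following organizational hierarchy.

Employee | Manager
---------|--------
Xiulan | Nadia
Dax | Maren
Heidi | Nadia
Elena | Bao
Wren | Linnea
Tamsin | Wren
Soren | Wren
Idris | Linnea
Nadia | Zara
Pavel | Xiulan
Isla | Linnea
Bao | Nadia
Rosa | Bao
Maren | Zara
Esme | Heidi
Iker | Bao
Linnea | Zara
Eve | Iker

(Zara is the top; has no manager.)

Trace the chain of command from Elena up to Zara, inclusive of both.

Elena -> Bao -> Nadia -> Zara

Elena reports to Bao. Bao reports to Nadia. Nadia reports to Zara. Zara is at the top.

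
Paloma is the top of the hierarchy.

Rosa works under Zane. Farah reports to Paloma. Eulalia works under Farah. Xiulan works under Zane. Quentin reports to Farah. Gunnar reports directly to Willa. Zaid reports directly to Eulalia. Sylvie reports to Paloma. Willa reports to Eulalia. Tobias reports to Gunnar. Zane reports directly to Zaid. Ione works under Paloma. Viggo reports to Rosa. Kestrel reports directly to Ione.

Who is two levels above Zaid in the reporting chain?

Farah

Zaid reports to Eulalia, and Eulalia reports to Farah. So Zaid's skip-level manager is Farah.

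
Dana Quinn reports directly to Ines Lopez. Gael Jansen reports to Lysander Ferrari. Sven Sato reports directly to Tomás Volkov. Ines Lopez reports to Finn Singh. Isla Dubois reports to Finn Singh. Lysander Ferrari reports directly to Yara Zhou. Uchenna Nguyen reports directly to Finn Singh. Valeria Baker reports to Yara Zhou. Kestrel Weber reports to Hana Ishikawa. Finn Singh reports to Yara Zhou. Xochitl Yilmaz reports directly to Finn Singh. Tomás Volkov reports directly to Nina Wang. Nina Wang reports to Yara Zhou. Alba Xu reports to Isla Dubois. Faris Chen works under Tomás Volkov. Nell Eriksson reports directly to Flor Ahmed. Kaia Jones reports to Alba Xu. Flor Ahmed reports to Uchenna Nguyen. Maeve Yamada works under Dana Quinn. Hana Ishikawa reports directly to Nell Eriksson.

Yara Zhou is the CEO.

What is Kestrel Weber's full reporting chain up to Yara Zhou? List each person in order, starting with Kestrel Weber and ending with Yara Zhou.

Kestrel Weber reports to Hana Ishikawa. Hana Ishikawa reports to Nell Eriksson. Nell Eriksson reports to Flor Ahmed. Flor Ahmed reports to Uchenna Nguyen. Uchenna Nguyen reports to Finn Singh. Finn Singh reports to Yara Zhou. Yara Zhou is at the top.

Kestrel Weber -> Hana Ishikawa -> Nell Eriksson -> Flor Ahmed -> Uchenna Nguyen -> Finn Singh -> Yara Zhou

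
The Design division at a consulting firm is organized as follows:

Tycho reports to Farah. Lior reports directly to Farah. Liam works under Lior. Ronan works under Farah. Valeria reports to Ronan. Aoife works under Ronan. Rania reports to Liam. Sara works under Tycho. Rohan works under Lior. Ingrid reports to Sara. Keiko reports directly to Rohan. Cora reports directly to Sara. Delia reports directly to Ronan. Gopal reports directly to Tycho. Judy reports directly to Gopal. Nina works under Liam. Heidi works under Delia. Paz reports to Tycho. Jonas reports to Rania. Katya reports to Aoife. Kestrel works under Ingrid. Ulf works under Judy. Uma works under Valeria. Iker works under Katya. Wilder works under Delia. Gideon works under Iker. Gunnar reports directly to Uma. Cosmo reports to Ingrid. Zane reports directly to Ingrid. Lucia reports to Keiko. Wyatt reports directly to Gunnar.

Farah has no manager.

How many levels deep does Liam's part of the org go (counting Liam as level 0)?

2

The longest chain under Liam runs Liam → Rania → Jonas, which is 2 levels below Liam.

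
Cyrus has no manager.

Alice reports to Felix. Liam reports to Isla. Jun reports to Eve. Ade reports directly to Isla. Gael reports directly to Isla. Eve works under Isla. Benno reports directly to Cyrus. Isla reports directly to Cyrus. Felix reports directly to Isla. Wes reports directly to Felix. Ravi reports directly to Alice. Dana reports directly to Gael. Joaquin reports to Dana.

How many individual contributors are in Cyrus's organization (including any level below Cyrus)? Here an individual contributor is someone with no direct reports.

7

The people in Cyrus's organization with no one reporting to them are Benno, Liam, Joaquin, Ade, Wes, Ravi, Jun. That is 7.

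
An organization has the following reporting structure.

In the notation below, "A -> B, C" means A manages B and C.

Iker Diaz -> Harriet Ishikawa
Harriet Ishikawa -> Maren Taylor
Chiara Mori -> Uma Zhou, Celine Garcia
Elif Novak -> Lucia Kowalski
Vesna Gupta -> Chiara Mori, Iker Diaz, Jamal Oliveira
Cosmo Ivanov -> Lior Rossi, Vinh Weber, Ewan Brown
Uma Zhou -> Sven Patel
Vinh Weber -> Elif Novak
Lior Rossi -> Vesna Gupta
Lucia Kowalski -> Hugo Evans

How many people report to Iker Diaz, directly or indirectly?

Iker Diaz directly manages Harriet Ishikawa. Under Harriet Ishikawa: Maren Taylor (1). That's 2 in total.

2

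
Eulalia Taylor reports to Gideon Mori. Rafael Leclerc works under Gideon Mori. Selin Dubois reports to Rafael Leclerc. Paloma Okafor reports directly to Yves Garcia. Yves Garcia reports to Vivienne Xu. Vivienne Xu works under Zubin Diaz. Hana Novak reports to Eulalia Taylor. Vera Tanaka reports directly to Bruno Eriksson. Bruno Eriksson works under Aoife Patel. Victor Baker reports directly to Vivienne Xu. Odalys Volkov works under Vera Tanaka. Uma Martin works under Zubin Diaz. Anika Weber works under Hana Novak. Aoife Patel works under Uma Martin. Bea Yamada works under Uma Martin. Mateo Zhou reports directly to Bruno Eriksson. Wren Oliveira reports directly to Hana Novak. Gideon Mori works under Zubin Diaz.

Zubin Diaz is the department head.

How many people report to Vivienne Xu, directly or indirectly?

3

Vivienne Xu directly manages Yves Garcia, Victor Baker. Under Yves Garcia: Paloma Okafor (1). Victor Baker has no reports. So Vivienne Xu's organization is 2 direct reports plus everyone under them: 2 + 1 = 3.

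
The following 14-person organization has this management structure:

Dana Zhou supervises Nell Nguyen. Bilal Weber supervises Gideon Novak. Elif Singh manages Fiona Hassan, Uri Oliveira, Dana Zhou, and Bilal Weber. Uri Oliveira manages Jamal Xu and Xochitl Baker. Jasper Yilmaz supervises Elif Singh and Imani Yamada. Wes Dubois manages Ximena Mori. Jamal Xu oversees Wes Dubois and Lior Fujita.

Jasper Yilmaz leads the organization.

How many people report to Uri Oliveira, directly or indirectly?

Uri Oliveira directly manages Jamal Xu, Xochitl Baker. Under Jamal Xu: Lior Fujita, Wes Dubois, Ximena Mori (3). Xochitl Baker has no reports. So Uri Oliveira's organization is 2 direct reports plus everyone under them: 4 + 1 = 5.

5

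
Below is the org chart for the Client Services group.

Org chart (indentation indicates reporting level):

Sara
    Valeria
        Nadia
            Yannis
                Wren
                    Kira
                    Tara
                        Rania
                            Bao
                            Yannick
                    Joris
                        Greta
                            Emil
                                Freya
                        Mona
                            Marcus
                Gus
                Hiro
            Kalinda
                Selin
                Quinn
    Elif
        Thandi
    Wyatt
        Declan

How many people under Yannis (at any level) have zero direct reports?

7

The people in Yannis's organization with no one reporting to them are Hiro, Gus, Marcus, Freya, Yannick, Bao, Kira. That is 7.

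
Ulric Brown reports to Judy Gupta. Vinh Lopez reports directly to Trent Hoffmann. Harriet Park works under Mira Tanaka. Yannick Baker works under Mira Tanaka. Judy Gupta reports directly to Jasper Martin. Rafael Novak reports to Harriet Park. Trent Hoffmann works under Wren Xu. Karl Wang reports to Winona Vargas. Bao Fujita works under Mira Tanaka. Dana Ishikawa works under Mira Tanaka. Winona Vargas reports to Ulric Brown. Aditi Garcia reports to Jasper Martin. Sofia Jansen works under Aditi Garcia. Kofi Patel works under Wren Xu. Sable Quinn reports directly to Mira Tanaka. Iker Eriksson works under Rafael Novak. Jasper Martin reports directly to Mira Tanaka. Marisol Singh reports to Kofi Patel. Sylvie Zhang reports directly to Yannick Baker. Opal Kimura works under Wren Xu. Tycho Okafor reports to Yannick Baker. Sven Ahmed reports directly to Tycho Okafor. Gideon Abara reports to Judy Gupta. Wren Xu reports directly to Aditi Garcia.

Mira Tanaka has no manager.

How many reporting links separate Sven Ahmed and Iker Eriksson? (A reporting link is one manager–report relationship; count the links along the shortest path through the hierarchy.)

6

Sven Ahmed is 3 levels below Mira Tanaka, and Iker Eriksson is 3 levels below Mira Tanaka (their lowest common manager). The shortest path runs up from Sven Ahmed to Mira Tanaka and back down to Iker Eriksson: 3 + 3 = 6 links.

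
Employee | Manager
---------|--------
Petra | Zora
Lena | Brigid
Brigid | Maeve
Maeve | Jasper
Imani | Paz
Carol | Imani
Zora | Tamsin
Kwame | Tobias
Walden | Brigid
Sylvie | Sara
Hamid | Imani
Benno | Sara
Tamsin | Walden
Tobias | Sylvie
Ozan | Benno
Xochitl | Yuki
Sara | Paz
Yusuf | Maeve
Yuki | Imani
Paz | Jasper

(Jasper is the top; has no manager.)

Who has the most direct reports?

Imani

Direct-report counts: Jasper has 2; Paz has 2; Imani has 3; Yuki has 1; Sara has 2; Sylvie has 1; Tobias has 1; Benno has 1; Maeve has 2; Brigid has 2; Walden has 1; Tamsin has 1; Zora has 1. The largest is 3, held by Imani.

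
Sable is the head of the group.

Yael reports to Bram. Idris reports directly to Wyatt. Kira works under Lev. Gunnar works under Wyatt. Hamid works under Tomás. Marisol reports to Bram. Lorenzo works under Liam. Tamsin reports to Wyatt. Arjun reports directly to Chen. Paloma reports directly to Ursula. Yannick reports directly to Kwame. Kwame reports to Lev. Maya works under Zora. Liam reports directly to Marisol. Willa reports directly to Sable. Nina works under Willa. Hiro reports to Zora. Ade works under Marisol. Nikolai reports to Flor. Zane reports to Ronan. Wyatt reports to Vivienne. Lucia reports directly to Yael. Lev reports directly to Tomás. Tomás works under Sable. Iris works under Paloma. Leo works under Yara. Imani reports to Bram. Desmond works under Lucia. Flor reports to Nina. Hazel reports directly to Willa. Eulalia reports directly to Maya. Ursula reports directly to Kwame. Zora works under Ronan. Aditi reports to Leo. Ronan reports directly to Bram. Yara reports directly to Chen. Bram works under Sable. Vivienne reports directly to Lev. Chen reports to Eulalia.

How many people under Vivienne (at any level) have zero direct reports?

The people in Vivienne's organization with no one reporting to them are Idris, Tamsin, Gunnar. That is 3.

3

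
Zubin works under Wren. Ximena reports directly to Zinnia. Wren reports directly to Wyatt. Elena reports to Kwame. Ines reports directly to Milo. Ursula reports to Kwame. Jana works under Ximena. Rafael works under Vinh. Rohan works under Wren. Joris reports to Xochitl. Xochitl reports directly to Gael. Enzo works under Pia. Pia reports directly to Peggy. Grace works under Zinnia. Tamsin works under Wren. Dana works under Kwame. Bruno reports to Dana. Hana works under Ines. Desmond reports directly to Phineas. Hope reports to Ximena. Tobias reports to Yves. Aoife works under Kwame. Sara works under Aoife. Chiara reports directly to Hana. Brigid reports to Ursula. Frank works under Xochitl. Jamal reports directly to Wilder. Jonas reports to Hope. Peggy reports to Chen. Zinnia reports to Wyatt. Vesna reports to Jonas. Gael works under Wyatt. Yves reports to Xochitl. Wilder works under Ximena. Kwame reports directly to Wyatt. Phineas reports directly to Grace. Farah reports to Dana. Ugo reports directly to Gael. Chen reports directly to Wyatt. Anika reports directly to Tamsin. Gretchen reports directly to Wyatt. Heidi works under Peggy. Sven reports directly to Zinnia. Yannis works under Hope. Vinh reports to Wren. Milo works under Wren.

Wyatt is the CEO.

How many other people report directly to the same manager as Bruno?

1

Bruno reports to Dana. Dana's other direct reports are Farah — 1 peer.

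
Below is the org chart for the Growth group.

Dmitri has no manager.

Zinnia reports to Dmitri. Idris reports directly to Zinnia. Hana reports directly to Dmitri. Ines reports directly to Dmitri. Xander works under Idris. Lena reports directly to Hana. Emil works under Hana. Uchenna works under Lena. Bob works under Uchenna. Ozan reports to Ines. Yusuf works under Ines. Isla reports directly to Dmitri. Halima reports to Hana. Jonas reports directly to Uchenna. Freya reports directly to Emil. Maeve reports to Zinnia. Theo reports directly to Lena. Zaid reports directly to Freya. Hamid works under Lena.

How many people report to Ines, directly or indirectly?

Ines directly manages Ozan, Yusuf. Ozan has no reports. Yusuf has no reports. So Ines's organization is 2 direct reports plus everyone under them: 1 + 1 = 2.

2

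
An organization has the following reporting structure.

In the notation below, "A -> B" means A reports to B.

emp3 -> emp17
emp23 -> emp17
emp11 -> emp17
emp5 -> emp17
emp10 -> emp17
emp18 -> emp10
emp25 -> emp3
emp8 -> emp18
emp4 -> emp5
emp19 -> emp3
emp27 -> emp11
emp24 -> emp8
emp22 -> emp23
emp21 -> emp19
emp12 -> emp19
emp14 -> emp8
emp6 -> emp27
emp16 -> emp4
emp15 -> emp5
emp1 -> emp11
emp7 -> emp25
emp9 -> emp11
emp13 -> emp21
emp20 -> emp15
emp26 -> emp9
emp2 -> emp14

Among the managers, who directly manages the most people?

Direct-report counts: emp17 has 5; emp10 has 1; emp18 has 1; emp8 has 2; emp14 has 1; emp5 has 2; emp15 has 1; emp4 has 1; emp11 has 3; emp9 has 1; emp27 has 1; emp23 has 1; emp3 has 2; emp19 has 2; emp21 has 1; emp25 has 1. The largest is 5, held by emp17.

emp17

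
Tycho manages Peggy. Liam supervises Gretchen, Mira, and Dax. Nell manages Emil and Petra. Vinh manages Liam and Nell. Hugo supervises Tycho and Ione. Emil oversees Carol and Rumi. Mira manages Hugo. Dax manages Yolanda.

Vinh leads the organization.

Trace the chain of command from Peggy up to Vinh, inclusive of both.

Peggy -> Tycho -> Hugo -> Mira -> Liam -> Vinh

Peggy reports to Tycho. Tycho reports to Hugo. Hugo reports to Mira. Mira reports to Liam. Liam reports to Vinh. Vinh is at the top.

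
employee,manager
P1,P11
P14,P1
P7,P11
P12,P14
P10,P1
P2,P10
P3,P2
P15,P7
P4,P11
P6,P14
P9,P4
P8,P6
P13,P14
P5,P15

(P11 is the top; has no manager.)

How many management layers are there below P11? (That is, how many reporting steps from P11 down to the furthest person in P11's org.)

The longest chain under P11 runs P11 → P1 → P10 → P2 → P3, which is 4 levels below P11.

4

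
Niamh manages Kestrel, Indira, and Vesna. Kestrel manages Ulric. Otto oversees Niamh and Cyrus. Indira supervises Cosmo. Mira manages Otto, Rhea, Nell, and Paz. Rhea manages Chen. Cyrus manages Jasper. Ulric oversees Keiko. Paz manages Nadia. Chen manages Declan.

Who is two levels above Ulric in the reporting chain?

Ulric reports to Kestrel, and Kestrel reports to Niamh. So Ulric's skip-level manager is Niamh.

Niamh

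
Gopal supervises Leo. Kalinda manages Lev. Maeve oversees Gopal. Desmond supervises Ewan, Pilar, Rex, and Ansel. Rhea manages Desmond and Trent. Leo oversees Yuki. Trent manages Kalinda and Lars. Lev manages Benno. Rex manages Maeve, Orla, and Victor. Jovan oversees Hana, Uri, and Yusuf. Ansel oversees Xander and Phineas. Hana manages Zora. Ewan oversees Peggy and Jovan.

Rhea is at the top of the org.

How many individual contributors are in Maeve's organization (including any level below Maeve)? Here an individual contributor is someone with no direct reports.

1

The only person in Maeve's organization with no one reporting to them is Yuki. That is 1.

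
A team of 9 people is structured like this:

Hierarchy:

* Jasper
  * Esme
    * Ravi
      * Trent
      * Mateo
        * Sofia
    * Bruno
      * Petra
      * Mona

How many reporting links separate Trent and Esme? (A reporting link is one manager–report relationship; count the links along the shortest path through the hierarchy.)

Trent is in Esme's organization: the chain from Trent up to Esme is Trent → Ravi → Esme, which is 2 links.

2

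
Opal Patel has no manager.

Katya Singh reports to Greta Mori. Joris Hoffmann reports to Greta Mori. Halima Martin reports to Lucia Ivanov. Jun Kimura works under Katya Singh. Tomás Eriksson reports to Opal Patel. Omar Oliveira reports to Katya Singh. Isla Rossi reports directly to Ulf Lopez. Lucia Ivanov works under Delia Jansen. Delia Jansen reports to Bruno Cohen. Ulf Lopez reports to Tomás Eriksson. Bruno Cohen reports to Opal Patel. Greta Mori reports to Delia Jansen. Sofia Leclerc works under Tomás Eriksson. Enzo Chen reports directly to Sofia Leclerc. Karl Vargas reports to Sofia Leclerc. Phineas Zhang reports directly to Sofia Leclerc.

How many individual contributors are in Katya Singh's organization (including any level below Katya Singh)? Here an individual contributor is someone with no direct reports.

The people in Katya Singh's organization with no one reporting to them are Omar Oliveira, Jun Kimura. That is 2.

2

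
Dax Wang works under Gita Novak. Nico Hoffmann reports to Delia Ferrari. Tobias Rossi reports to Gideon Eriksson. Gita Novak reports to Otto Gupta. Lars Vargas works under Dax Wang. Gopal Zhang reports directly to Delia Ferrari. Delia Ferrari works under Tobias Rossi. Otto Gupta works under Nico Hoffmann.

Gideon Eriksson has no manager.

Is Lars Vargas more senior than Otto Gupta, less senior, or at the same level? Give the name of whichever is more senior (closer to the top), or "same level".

Otto Gupta

Lars Vargas is 7 levels below Gideon Eriksson; Otto Gupta is 4. Otto Gupta is higher.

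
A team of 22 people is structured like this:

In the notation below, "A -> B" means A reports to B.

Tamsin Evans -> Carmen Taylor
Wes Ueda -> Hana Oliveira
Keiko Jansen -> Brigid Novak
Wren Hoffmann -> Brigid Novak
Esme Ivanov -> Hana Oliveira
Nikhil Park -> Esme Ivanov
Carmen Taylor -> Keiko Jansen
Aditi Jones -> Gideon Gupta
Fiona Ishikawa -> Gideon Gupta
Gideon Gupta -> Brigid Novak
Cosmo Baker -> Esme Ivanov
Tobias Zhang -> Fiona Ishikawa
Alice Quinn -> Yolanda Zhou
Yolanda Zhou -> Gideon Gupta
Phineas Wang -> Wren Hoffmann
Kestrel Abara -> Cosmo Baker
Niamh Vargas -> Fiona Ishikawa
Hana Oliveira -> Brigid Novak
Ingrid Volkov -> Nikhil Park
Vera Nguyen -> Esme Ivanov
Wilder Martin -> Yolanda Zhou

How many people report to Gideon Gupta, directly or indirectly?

7

Gideon Gupta directly manages Aditi Jones, Fiona Ishikawa, Yolanda Zhou. Aditi Jones has no reports. Under Fiona Ishikawa: Niamh Vargas, Tobias Zhang (2). Under Yolanda Zhou: Alice Quinn, Wilder Martin (2). So Gideon Gupta's organization is 3 direct reports plus everyone under them: 1 + 3 + 3 = 7.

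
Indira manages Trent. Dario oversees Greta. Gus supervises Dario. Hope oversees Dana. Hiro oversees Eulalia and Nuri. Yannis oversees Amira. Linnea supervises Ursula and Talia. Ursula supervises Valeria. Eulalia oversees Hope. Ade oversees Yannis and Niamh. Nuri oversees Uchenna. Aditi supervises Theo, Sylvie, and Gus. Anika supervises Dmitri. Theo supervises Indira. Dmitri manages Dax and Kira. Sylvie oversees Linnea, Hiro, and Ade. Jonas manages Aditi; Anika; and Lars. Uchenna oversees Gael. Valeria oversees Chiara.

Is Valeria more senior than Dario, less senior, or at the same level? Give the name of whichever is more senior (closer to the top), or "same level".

Dario

Valeria is 5 levels below Jonas; Dario is 3. Dario is higher.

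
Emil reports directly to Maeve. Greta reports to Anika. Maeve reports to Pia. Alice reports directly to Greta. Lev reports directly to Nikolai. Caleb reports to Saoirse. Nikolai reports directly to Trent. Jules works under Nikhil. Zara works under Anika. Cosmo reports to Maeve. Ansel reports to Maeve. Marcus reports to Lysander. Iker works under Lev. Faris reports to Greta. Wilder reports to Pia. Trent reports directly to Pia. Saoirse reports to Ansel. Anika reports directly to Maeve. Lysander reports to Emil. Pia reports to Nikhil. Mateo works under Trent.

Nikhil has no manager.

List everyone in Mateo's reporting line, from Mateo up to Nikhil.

Mateo reports to Trent. Trent reports to Pia. Pia reports to Nikhil. Nikhil is at the top.

Mateo -> Trent -> Pia -> Nikhil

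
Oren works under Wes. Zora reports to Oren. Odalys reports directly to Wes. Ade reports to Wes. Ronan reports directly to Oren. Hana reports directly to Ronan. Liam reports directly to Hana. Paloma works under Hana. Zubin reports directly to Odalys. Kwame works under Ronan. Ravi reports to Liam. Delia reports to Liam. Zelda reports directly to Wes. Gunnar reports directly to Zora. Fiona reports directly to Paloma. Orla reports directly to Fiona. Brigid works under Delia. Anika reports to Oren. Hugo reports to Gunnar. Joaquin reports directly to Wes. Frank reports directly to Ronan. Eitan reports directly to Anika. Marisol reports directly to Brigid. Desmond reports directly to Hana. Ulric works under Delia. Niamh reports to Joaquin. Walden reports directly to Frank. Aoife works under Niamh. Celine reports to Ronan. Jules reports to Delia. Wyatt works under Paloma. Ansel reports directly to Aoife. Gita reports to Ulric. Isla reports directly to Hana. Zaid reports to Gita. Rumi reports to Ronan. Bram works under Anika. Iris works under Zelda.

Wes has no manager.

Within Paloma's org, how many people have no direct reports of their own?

2

The people in Paloma's organization with no one reporting to them are Wyatt, Orla. That is 2.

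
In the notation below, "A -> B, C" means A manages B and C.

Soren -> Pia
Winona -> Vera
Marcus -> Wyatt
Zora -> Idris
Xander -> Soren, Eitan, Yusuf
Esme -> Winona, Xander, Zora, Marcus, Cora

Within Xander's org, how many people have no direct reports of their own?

3

The people in Xander's organization with no one reporting to them are Yusuf, Eitan, Pia. That is 3.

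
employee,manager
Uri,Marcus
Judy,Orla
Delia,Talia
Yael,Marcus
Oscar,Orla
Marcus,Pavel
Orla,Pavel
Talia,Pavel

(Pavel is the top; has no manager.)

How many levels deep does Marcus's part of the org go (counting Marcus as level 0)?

1

The longest chain under Marcus runs Marcus → Uri, which is 1 level below Marcus.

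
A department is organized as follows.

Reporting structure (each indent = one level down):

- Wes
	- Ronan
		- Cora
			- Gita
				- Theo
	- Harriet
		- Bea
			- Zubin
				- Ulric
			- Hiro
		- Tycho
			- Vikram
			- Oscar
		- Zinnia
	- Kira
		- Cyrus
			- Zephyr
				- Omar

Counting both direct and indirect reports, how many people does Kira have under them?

3

Kira directly manages Cyrus. Under Cyrus: Zephyr, Omar (2). That's 3 in total.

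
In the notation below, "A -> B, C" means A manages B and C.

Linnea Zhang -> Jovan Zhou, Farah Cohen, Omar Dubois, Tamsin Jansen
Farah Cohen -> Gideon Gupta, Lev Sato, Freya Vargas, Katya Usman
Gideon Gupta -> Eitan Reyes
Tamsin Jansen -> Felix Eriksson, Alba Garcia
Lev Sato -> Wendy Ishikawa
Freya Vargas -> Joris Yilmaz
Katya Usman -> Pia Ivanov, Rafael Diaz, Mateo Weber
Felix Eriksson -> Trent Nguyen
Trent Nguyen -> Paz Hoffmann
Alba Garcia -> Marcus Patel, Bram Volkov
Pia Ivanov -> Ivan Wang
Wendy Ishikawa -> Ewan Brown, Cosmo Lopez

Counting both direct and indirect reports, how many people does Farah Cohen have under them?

Farah Cohen directly manages Gideon Gupta, Lev Sato, Freya Vargas, Katya Usman. Under Gideon Gupta: Eitan Reyes (1). Under Lev Sato: Wendy Ishikawa, Cosmo Lopez, Ewan Brown (3). Under Freya Vargas: Joris Yilmaz (1). Under Katya Usman: Mateo Weber, Rafael Diaz, Pia Ivanov, Ivan Wang (4). So Farah Cohen's organization is 4 direct reports plus everyone under them: 2 + 4 + 2 + 5 = 13.

13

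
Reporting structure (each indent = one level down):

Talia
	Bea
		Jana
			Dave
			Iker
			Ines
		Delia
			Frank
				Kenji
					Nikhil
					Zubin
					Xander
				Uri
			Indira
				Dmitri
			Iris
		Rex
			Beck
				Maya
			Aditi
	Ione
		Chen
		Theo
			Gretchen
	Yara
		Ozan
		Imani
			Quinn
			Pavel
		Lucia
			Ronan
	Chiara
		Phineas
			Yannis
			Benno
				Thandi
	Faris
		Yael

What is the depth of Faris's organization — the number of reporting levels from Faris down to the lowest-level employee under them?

1

The longest chain under Faris runs Faris → Yael, which is 1 level below Faris.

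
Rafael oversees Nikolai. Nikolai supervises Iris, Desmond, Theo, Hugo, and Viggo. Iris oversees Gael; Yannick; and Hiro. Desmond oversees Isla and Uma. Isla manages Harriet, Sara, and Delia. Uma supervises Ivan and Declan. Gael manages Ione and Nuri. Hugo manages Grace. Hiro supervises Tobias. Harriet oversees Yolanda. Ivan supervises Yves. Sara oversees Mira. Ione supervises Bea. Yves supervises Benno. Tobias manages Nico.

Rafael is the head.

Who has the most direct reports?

Direct-report counts: Rafael has 1; Nikolai has 5; Hugo has 1; Desmond has 2; Uma has 2; Ivan has 1; Yves has 1; Isla has 3; Sara has 1; Harriet has 1; Iris has 3; Hiro has 1; Tobias has 1; Gael has 2; Ione has 1. The largest is 5, held by Nikolai.

Nikolai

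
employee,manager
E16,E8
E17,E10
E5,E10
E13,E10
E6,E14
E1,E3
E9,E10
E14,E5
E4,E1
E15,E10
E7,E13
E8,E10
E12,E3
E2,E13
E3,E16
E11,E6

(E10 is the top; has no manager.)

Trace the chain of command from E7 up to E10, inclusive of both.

E7 reports to E13. E13 reports to E10. E10 is at the top.

E7 -> E13 -> E10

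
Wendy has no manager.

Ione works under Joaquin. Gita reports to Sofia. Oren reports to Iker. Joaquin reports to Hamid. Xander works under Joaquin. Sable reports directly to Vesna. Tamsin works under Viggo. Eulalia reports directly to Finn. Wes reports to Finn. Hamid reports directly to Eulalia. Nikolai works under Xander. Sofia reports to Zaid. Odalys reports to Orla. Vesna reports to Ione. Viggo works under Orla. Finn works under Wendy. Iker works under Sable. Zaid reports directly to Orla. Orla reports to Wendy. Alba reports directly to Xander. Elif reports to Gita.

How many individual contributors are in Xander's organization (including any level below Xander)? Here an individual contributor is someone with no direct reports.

The people in Xander's organization with no one reporting to them are Nikolai, Alba. That is 2.

2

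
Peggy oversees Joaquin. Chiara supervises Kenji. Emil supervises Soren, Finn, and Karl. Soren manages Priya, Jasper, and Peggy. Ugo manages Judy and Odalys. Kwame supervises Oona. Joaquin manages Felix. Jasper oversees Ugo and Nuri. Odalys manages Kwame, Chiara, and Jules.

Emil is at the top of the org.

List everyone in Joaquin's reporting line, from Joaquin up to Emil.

Joaquin reports to Peggy. Peggy reports to Soren. Soren reports to Emil. Emil is at the top.

Joaquin -> Peggy -> Soren -> Emil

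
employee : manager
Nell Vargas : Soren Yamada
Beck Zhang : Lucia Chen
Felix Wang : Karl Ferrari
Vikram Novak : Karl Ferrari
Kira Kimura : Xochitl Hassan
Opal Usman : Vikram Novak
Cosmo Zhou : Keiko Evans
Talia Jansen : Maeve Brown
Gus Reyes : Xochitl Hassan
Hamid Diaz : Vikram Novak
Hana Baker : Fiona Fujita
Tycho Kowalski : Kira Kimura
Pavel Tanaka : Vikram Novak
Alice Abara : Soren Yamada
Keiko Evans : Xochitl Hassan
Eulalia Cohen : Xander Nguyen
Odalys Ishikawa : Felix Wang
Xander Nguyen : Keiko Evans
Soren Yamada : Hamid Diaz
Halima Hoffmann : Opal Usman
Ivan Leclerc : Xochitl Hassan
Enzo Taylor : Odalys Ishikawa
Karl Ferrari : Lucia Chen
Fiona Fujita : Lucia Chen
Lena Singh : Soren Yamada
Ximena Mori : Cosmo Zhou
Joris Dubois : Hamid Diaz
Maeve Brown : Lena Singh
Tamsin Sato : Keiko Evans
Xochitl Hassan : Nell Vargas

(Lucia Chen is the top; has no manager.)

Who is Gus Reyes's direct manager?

Gus Reyes reports directly to Xochitl Hassan.

Xochitl Hassan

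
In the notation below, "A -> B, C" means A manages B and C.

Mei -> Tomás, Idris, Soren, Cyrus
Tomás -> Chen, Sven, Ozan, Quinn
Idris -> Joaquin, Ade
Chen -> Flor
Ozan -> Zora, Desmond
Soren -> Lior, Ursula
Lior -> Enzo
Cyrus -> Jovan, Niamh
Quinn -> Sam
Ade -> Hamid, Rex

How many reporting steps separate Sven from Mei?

Chain from Sven up to Mei: Sven → Tomás → Mei. That is 2 steps up, so Sven is 2 levels below Mei.

2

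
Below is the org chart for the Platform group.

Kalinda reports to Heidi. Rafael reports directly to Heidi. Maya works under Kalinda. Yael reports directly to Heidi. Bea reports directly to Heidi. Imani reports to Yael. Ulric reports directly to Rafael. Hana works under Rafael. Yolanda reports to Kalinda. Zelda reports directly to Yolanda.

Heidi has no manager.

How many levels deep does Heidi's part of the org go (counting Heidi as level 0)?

3

The longest chain under Heidi runs Heidi → Kalinda → Yolanda → Zelda, which is 3 levels below Heidi.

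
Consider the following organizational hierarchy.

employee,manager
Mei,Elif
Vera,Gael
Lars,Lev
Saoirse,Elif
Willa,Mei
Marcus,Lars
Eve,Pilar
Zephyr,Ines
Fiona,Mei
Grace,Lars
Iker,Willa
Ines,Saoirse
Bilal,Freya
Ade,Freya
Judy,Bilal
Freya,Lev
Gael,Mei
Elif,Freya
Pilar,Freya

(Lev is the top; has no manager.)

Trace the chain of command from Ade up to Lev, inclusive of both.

Ade -> Freya -> Lev

Ade reports to Freya. Freya reports to Lev. Lev is at the top.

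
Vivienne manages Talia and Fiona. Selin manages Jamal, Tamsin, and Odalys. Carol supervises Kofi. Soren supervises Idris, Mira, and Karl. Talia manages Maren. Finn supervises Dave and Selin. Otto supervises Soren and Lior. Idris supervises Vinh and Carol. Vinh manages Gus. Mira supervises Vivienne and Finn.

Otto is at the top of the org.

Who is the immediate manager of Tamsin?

Selin

Tamsin reports directly to Selin.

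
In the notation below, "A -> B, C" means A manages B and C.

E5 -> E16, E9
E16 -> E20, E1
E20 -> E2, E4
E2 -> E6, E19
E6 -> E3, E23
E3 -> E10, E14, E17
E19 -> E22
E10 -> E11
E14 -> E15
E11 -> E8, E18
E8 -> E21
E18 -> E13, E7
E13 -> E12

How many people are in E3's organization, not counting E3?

11

E3 directly manages E10, E14, E17. Under E10: E11, E18, E7, E13, E12, E8, E21 (7). Under E14: E15 (1). E17 has no reports. So E3's organization is 3 direct reports plus everyone under them: 8 + 2 + 1 = 11.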